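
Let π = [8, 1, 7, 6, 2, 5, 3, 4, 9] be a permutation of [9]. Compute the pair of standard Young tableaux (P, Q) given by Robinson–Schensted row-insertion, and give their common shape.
P = [1, 2, 3, 4, 9] / [5] / [6] / [7] / [8];  Q = [1, 3, 6, 8, 9] / [2] / [4] / [5] / [7];  common shape = (5, 1, 1, 1, 1)

Row-insert the values π_1, π_2, … into P one at a time, bumping the leftmost entry strictly greater than the inserted value down to the next row. The recording tableau Q records, in position (i, j), the step at which that cell was added to P.
  Insert 8 (step 1): P = [8];  Q = [1]
  Insert 1 (step 2): P = [1] / [8];  Q = [1] / [2]
  Insert 7 (step 3): P = [1, 7] / [8];  Q = [1, 3] / [2]
  Insert 6 (step 4): P = [1, 6] / [7] / [8];  Q = [1, 3] / [2] / [4]
  Insert 2 (step 5): P = [1, 2] / [6] / [7] / [8];  Q = [1, 3] / [2] / [4] / [5]
  Insert 5 (step 6): P = [1, 2, 5] / [6] / [7] / [8];  Q = [1, 3, 6] / [2] / [4] / [5]
  Insert 3 (step 7): P = [1, 2, 3] / [5] / [6] / [7] / [8];  Q = [1, 3, 6] / [2] / [4] / [5] / [7]
  Insert 4 (step 8): P = [1, 2, 3, 4] / [5] / [6] / [7] / [8];  Q = [1, 3, 6, 8] / [2] / [4] / [5] / [7]
  Insert 9 (step 9): P = [1, 2, 3, 4, 9] / [5] / [6] / [7] / [8];  Q = [1, 3, 6, 8, 9] / [2] / [4] / [5] / [7]
Final shape: (5, 1, 1, 1, 1).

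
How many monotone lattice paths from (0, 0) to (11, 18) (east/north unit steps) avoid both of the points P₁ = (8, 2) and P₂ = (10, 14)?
Number of paths = 24767880

Inclusion–exclusion. Total paths: C(29, 11) = 34597290. Through P₁: C(10, 8)·C(19, 3) = 43605. Through P₂: C(24, 10)·C(5, 1) = 9806280. Since P₁ is strictly southwest of P₂, a monotone path through both must visit P₁ then P₂; paths through both = C(10, 8)·C(14, 2)·C(5, 1) = 20475. Avoid both = 34597290 − 43605 − 9806280 + 20475 = 24767880.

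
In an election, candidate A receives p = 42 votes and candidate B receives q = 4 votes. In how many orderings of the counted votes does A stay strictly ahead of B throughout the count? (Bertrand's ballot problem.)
Strict-lead orderings = 134805

Total orderings of the 46 votes with 42 for A: C(46, 42) = 163185. By the Bertrand ballot formula (Cycle Lemma / reflection principle), the number of orderings in which A is strictly ahead of B throughout is (p − q)/(p + q) · C(p + q, p) = (42 − 4)/(42 + 4) · 163185 = 134805.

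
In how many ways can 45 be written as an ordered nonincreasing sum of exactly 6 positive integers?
p(45, 6 parts) = 3331

Partitions of n into exactly k parts are in bijection with partitions of n − k into at most k parts (subtract 1 from each part). So p(45, exactly 6) = p(39, parts ≤ 6). Computing via the recurrence p(m, j) = p(m, j−1) + p(m−j, j) gives 3331.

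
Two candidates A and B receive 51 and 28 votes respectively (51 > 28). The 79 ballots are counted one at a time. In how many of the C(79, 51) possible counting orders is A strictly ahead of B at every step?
Strict-lead orderings = 550747595005452574444

Total orderings of the 79 votes with 51 for A: C(79, 51) = 1891698261105684929612. By the Bertrand ballot formula (Cycle Lemma / reflection principle), the number of orderings in which A is strictly ahead of B throughout is (p − q)/(p + q) · C(p + q, p) = (51 − 28)/(51 + 28) · 1891698261105684929612 = 550747595005452574444.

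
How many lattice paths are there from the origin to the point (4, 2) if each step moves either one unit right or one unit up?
Number of paths = 15

A monotone lattice path from (0, 0) to (4, 2) consists of 4 east steps and 2 north steps in some order, so it is determined by which 4 of the 6 steps are east. The count is C(6, 4) = 15.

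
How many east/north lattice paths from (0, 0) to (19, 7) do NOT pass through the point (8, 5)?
Number of paths = 557414

Total paths from (0, 0) to (19, 7): C(26, 19) = 657800. Paths through (8, 5): (paths (0, 0) → (8, 5)) × (paths (8, 5) → (19, 7)) = C(13, 8) · C(13, 11) = 1287 · 78 = 100386. Avoidance count = 657800 − 100386 = 557414.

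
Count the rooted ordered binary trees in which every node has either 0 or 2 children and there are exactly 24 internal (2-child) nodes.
C_24 = 1289904147324

These full binary trees are counted by the Catalan number C_n = (1/(n + 1)) · C(2n, n). For n = 24: C_24 = (1/25) · C(48, 24) = 32247603683100/25 = 1289904147324.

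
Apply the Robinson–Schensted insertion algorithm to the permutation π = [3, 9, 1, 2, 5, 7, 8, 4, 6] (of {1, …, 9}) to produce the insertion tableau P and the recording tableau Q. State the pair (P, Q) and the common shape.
P = [1, 2, 4, 6, 8] / [3, 5, 7] / [9];  Q = [1, 2, 5, 6, 7] / [3, 4, 9] / [8];  common shape = (5, 3, 1)

Row-insert the values π_1, π_2, … into P one at a time, bumping the leftmost entry strictly greater than the inserted value down to the next row. The recording tableau Q records, in position (i, j), the step at which that cell was added to P.
  Insert 3 (step 1): P = [3];  Q = [1]
  Insert 9 (step 2): P = [3, 9];  Q = [1, 2]
  Insert 1 (step 3): P = [1, 9] / [3];  Q = [1, 2] / [3]
  Insert 2 (step 4): P = [1, 2] / [3, 9];  Q = [1, 2] / [3, 4]
  Insert 5 (step 5): P = [1, 2, 5] / [3, 9];  Q = [1, 2, 5] / [3, 4]
  Insert 7 (step 6): P = [1, 2, 5, 7] / [3, 9];  Q = [1, 2, 5, 6] / [3, 4]
  Insert 8 (step 7): P = [1, 2, 5, 7, 8] / [3, 9];  Q = [1, 2, 5, 6, 7] / [3, 4]
  Insert 4 (step 8): P = [1, 2, 4, 7, 8] / [3, 5] / [9];  Q = [1, 2, 5, 6, 7] / [3, 4] / [8]
  Insert 6 (step 9): P = [1, 2, 4, 6, 8] / [3, 5, 7] / [9];  Q = [1, 2, 5, 6, 7] / [3, 4, 9] / [8]
Final shape: (5, 3, 1).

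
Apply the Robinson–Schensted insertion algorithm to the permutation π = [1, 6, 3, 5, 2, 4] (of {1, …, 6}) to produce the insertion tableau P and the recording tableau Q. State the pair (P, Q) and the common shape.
P = [1, 2, 4] / [3, 5] / [6];  Q = [1, 2, 4] / [3, 6] / [5];  common shape = (3, 2, 1)

Row-insert the values π_1, π_2, … into P one at a time, bumping the leftmost entry strictly greater than the inserted value down to the next row. The recording tableau Q records, in position (i, j), the step at which that cell was added to P.
  Insert 1 (step 1): P = [1];  Q = [1]
  Insert 6 (step 2): P = [1, 6];  Q = [1, 2]
  Insert 3 (step 3): P = [1, 3] / [6];  Q = [1, 2] / [3]
  Insert 5 (step 4): P = [1, 3, 5] / [6];  Q = [1, 2, 4] / [3]
  Insert 2 (step 5): P = [1, 2, 5] / [3] / [6];  Q = [1, 2, 4] / [3] / [5]
  Insert 4 (step 6): P = [1, 2, 4] / [3, 5] / [6];  Q = [1, 2, 4] / [3, 6] / [5]
Final shape: (3, 2, 1).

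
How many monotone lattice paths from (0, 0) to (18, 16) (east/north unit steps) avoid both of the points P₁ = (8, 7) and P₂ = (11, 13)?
Number of paths = 1374836520

Inclusion–exclusion. Total paths: C(34, 18) = 2203961430. Through P₁: C(15, 8)·C(19, 10) = 594452430. Through P₂: C(24, 11)·C(10, 7) = 299537280. Since P₁ is strictly southwest of P₂, a monotone path through both must visit P₁ then P₂; paths through both = C(15, 8)·C(9, 3)·C(10, 7) = 64864800. Avoid both = 2203961430 − 594452430 − 299537280 + 64864800 = 1374836520.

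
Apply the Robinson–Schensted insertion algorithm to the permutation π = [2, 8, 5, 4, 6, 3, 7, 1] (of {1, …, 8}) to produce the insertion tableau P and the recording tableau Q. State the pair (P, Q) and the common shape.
P = [1, 3, 6, 7] / [2] / [4] / [5] / [8];  Q = [1, 2, 5, 7] / [3] / [4] / [6] / [8];  common shape = (4, 1, 1, 1, 1)

Row-insert the values π_1, π_2, … into P one at a time, bumping the leftmost entry strictly greater than the inserted value down to the next row. The recording tableau Q records, in position (i, j), the step at which that cell was added to P.
  Insert 2 (step 1): P = [2];  Q = [1]
  Insert 8 (step 2): P = [2, 8];  Q = [1, 2]
  Insert 5 (step 3): P = [2, 5] / [8];  Q = [1, 2] / [3]
  Insert 4 (step 4): P = [2, 4] / [5] / [8];  Q = [1, 2] / [3] / [4]
  Insert 6 (step 5): P = [2, 4, 6] / [5] / [8];  Q = [1, 2, 5] / [3] / [4]
  Insert 3 (step 6): P = [2, 3, 6] / [4] / [5] / [8];  Q = [1, 2, 5] / [3] / [4] / [6]
  Insert 7 (step 7): P = [2, 3, 6, 7] / [4] / [5] / [8];  Q = [1, 2, 5, 7] / [3] / [4] / [6]
  Insert 1 (step 8): P = [1, 3, 6, 7] / [2] / [4] / [5] / [8];  Q = [1, 2, 5, 7] / [3] / [4] / [6] / [8]
Final shape: (4, 1, 1, 1, 1).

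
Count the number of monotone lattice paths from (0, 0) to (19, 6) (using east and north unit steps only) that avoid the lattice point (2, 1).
Number of paths = 98098

Total paths from (0, 0) to (19, 6): C(25, 19) = 177100. Paths through (2, 1): (paths (0, 0) → (2, 1)) × (paths (2, 1) → (19, 6)) = C(3, 2) · C(22, 17) = 3 · 26334 = 79002. Avoidance count = 177100 − 79002 = 98098.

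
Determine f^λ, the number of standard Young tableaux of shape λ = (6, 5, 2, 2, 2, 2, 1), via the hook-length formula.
# SYT of shape (6, 5, 2, 2, 2, 2, 1) = 81477396

Hook-length formula: f^λ = n! / Π hook(c), product over all cells c of the Young diagram. For λ = (6, 5, 2, 2, 2, 2, 1), n = 20 boxes. Hook lengths by row (left-to-right, top-to-bottom): [12, 10, 5, 4, 3, 1]; [10, 8, 3, 2, 1]; [6, 4]; [5, 3]; [4, 2]; [3, 1]; [1]. Product of hooks = 29859840000. So f^λ = 20! / 29859840000 = 2432902008176640000 / 29859840000 = 81477396.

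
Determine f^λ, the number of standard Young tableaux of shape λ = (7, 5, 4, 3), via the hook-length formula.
# SYT of shape (7, 5, 4, 3) = 15519504

Hook-length formula: f^λ = n! / Π hook(c), product over all cells c of the Young diagram. For λ = (7, 5, 4, 3), n = 19 boxes. Hook lengths by row (left-to-right, top-to-bottom): [10, 9, 8, 6, 4, 2, 1]; [7, 6, 5, 3, 1]; [5, 4, 3, 1]; [3, 2, 1]. Product of hooks = 7838208000. So f^λ = 19! / 7838208000 = 121645100408832000 / 7838208000 = 15519504.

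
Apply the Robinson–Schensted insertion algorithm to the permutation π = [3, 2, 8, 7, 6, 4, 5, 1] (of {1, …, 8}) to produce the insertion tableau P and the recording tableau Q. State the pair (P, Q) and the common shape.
P = [1, 4, 5] / [2, 6] / [3] / [7] / [8];  Q = [1, 3, 7] / [2, 4] / [5] / [6] / [8];  common shape = (3, 2, 1, 1, 1)

Row-insert the values π_1, π_2, … into P one at a time, bumping the leftmost entry strictly greater than the inserted value down to the next row. The recording tableau Q records, in position (i, j), the step at which that cell was added to P.
  Insert 3 (step 1): P = [3];  Q = [1]
  Insert 2 (step 2): P = [2] / [3];  Q = [1] / [2]
  Insert 8 (step 3): P = [2, 8] / [3];  Q = [1, 3] / [2]
  Insert 7 (step 4): P = [2, 7] / [3, 8];  Q = [1, 3] / [2, 4]
  Insert 6 (step 5): P = [2, 6] / [3, 7] / [8];  Q = [1, 3] / [2, 4] / [5]
  Insert 4 (step 6): P = [2, 4] / [3, 6] / [7] / [8];  Q = [1, 3] / [2, 4] / [5] / [6]
  Insert 5 (step 7): P = [2, 4, 5] / [3, 6] / [7] / [8];  Q = [1, 3, 7] / [2, 4] / [5] / [6]
  Insert 1 (step 8): P = [1, 4, 5] / [2, 6] / [3] / [7] / [8];  Q = [1, 3, 7] / [2, 4] / [5] / [6] / [8]
Final shape: (3, 2, 1, 1, 1).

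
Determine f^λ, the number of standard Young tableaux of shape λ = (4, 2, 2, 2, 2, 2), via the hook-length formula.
# SYT of shape (4, 2, 2, 2, 2, 2) = 7007

Hook-length formula: f^λ = n! / Π hook(c), product over all cells c of the Young diagram. For λ = (4, 2, 2, 2, 2, 2), n = 14 boxes. Hook lengths by row (left-to-right, top-to-bottom): [9, 8, 2, 1]; [6, 5]; [5, 4]; [4, 3]; [3, 2]; [2, 1]. Product of hooks = 12441600. So f^λ = 14! / 12441600 = 87178291200 / 12441600 = 7007.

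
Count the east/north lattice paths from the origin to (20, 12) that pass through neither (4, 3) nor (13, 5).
Number of paths = 131489939

Inclusion–exclusion. Total paths: C(32, 20) = 225792840. Through P₁: C(7, 4)·C(25, 16) = 71504125. Through P₂: C(18, 13)·C(14, 7) = 29405376. Since P₁ is strictly southwest of P₂, a monotone path through both must visit P₁ then P₂; paths through both = C(7, 4)·C(11, 9)·C(14, 7) = 6606600. Avoid both = 225792840 − 71504125 − 29405376 + 6606600 = 131489939.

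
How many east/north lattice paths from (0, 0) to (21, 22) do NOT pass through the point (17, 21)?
Number of paths = 908143764960

Total paths from (0, 0) to (21, 22): C(43, 21) = 1052049481860. Paths through (17, 21): (paths (0, 0) → (17, 21)) × (paths (17, 21) → (21, 22)) = C(38, 17) · C(5, 4) = 28781143380 · 5 = 143905716900. Avoidance count = 1052049481860 − 143905716900 = 908143764960.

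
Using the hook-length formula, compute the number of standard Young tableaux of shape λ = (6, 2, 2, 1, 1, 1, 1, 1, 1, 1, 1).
# SYT of shape (6, 2, 2, 1, 1, 1, 1, 1, 1, 1, 1) = 268515

Hook-length formula: f^λ = n! / Π hook(c), product over all cells c of the Young diagram. For λ = (6, 2, 2, 1, 1, 1, 1, 1, 1, 1, 1), n = 18 boxes. Hook lengths by row (left-to-right, top-to-bottom): [16, 7, 4, 3, 2, 1]; [11, 2]; [10, 1]; [8]; [7]; [6]; [5]; [4]; [3]; [2]; [1]. Product of hooks = 23843635200. So f^λ = 18! / 23843635200 = 6402373705728000 / 23843635200 = 268515.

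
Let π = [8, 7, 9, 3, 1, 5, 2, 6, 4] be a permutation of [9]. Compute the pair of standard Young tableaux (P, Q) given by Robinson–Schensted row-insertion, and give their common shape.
P = [1, 2, 4] / [3, 5, 6] / [7, 9] / [8];  Q = [1, 3, 8] / [2, 6, 9] / [4, 7] / [5];  common shape = (3, 3, 2, 1)

Row-insert the values π_1, π_2, … into P one at a time, bumping the leftmost entry strictly greater than the inserted value down to the next row. The recording tableau Q records, in position (i, j), the step at which that cell was added to P.
  Insert 8 (step 1): P = [8];  Q = [1]
  Insert 7 (step 2): P = [7] / [8];  Q = [1] / [2]
  Insert 9 (step 3): P = [7, 9] / [8];  Q = [1, 3] / [2]
  Insert 3 (step 4): P = [3, 9] / [7] / [8];  Q = [1, 3] / [2] / [4]
  Insert 1 (step 5): P = [1, 9] / [3] / [7] / [8];  Q = [1, 3] / [2] / [4] / [5]
  Insert 5 (step 6): P = [1, 5] / [3, 9] / [7] / [8];  Q = [1, 3] / [2, 6] / [4] / [5]
  Insert 2 (step 7): P = [1, 2] / [3, 5] / [7, 9] / [8];  Q = [1, 3] / [2, 6] / [4, 7] / [5]
  Insert 6 (step 8): P = [1, 2, 6] / [3, 5] / [7, 9] / [8];  Q = [1, 3, 8] / [2, 6] / [4, 7] / [5]
  Insert 4 (step 9): P = [1, 2, 4] / [3, 5, 6] / [7, 9] / [8];  Q = [1, 3, 8] / [2, 6, 9] / [4, 7] / [5]
Final shape: (3, 3, 2, 1).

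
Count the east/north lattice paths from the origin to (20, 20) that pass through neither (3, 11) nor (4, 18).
Number of paths = 136708518961

Inclusion–exclusion. Total paths: C(40, 20) = 137846528820. Through P₁: C(14, 3)·C(26, 17) = 1137336200. Through P₂: C(22, 4)·C(18, 16) = 1119195. Since P₁ is strictly southwest of P₂, a monotone path through both must visit P₁ then P₂; paths through both = C(14, 3)·C(8, 1)·C(18, 16) = 445536. Avoid both = 137846528820 − 1137336200 − 1119195 + 445536 = 136708518961.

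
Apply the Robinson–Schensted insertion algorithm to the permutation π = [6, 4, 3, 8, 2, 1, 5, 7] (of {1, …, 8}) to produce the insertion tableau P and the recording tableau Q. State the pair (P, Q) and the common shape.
P = [1, 5, 7] / [2, 8] / [3] / [4] / [6];  Q = [1, 4, 8] / [2, 7] / [3] / [5] / [6];  common shape = (3, 2, 1, 1, 1)

Row-insert the values π_1, π_2, … into P one at a time, bumping the leftmost entry strictly greater than the inserted value down to the next row. The recording tableau Q records, in position (i, j), the step at which that cell was added to P.
  Insert 6 (step 1): P = [6];  Q = [1]
  Insert 4 (step 2): P = [4] / [6];  Q = [1] / [2]
  Insert 3 (step 3): P = [3] / [4] / [6];  Q = [1] / [2] / [3]
  Insert 8 (step 4): P = [3, 8] / [4] / [6];  Q = [1, 4] / [2] / [3]
  Insert 2 (step 5): P = [2, 8] / [3] / [4] / [6];  Q = [1, 4] / [2] / [3] / [5]
  Insert 1 (step 6): P = [1, 8] / [2] / [3] / [4] / [6];  Q = [1, 4] / [2] / [3] / [5] / [6]
  Insert 5 (step 7): P = [1, 5] / [2, 8] / [3] / [4] / [6];  Q = [1, 4] / [2, 7] / [3] / [5] / [6]
  Insert 7 (step 8): P = [1, 5, 7] / [2, 8] / [3] / [4] / [6];  Q = [1, 4, 8] / [2, 7] / [3] / [5] / [6]
Final shape: (3, 2, 1, 1, 1).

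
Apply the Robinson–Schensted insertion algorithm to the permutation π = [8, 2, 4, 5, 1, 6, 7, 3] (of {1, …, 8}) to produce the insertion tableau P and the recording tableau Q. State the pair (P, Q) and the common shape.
P = [1, 3, 5, 6, 7] / [2, 4] / [8];  Q = [1, 3, 4, 6, 7] / [2, 8] / [5];  common shape = (5, 2, 1)

Row-insert the values π_1, π_2, … into P one at a time, bumping the leftmost entry strictly greater than the inserted value down to the next row. The recording tableau Q records, in position (i, j), the step at which that cell was added to P.
  Insert 8 (step 1): P = [8];  Q = [1]
  Insert 2 (step 2): P = [2] / [8];  Q = [1] / [2]
  Insert 4 (step 3): P = [2, 4] / [8];  Q = [1, 3] / [2]
  Insert 5 (step 4): P = [2, 4, 5] / [8];  Q = [1, 3, 4] / [2]
  Insert 1 (step 5): P = [1, 4, 5] / [2] / [8];  Q = [1, 3, 4] / [2] / [5]
  Insert 6 (step 6): P = [1, 4, 5, 6] / [2] / [8];  Q = [1, 3, 4, 6] / [2] / [5]
  Insert 7 (step 7): P = [1, 4, 5, 6, 7] / [2] / [8];  Q = [1, 3, 4, 6, 7] / [2] / [5]
  Insert 3 (step 8): P = [1, 3, 5, 6, 7] / [2, 4] / [8];  Q = [1, 3, 4, 6, 7] / [2, 8] / [5]
Final shape: (5, 2, 1).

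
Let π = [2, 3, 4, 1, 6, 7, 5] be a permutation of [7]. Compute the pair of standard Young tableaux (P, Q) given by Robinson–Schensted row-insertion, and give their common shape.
P = [1, 3, 4, 5, 7] / [2, 6];  Q = [1, 2, 3, 5, 6] / [4, 7];  common shape = (5, 2)

Row-insert the values π_1, π_2, … into P one at a time, bumping the leftmost entry strictly greater than the inserted value down to the next row. The recording tableau Q records, in position (i, j), the step at which that cell was added to P.
  Insert 2 (step 1): P = [2];  Q = [1]
  Insert 3 (step 2): P = [2, 3];  Q = [1, 2]
  Insert 4 (step 3): P = [2, 3, 4];  Q = [1, 2, 3]
  Insert 1 (step 4): P = [1, 3, 4] / [2];  Q = [1, 2, 3] / [4]
  Insert 6 (step 5): P = [1, 3, 4, 6] / [2];  Q = [1, 2, 3, 5] / [4]
  Insert 7 (step 6): P = [1, 3, 4, 6, 7] / [2];  Q = [1, 2, 3, 5, 6] / [4]
  Insert 5 (step 7): P = [1, 3, 4, 5, 7] / [2, 6];  Q = [1, 2, 3, 5, 6] / [4, 7]
Final shape: (5, 2).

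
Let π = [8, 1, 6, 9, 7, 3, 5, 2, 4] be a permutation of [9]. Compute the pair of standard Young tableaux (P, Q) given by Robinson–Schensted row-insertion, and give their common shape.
P = [1, 2, 4] / [3, 5] / [6, 7] / [8, 9];  Q = [1, 3, 4] / [2, 5] / [6, 7] / [8, 9];  common shape = (3, 2, 2, 2)

Row-insert the values π_1, π_2, … into P one at a time, bumping the leftmost entry strictly greater than the inserted value down to the next row. The recording tableau Q records, in position (i, j), the step at which that cell was added to P.
  Insert 8 (step 1): P = [8];  Q = [1]
  Insert 1 (step 2): P = [1] / [8];  Q = [1] / [2]
  Insert 6 (step 3): P = [1, 6] / [8];  Q = [1, 3] / [2]
  Insert 9 (step 4): P = [1, 6, 9] / [8];  Q = [1, 3, 4] / [2]
  Insert 7 (step 5): P = [1, 6, 7] / [8, 9];  Q = [1, 3, 4] / [2, 5]
  Insert 3 (step 6): P = [1, 3, 7] / [6, 9] / [8];  Q = [1, 3, 4] / [2, 5] / [6]
  Insert 5 (step 7): P = [1, 3, 5] / [6, 7] / [8, 9];  Q = [1, 3, 4] / [2, 5] / [6, 7]
  Insert 2 (step 8): P = [1, 2, 5] / [3, 7] / [6, 9] / [8];  Q = [1, 3, 4] / [2, 5] / [6, 7] / [8]
  Insert 4 (step 9): P = [1, 2, 4] / [3, 5] / [6, 7] / [8, 9];  Q = [1, 3, 4] / [2, 5] / [6, 7] / [8, 9]
Final shape: (3, 2, 2, 2).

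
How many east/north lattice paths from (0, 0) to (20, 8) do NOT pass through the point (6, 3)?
Number of paths = 2131353

Total paths from (0, 0) to (20, 8): C(28, 20) = 3108105. Paths through (6, 3): (paths (0, 0) → (6, 3)) × (paths (6, 3) → (20, 8)) = C(9, 6) · C(19, 14) = 84 · 11628 = 976752. Avoidance count = 3108105 − 976752 = 2131353.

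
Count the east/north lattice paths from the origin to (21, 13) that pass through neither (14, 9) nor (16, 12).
Number of paths = 524811930

Inclusion–exclusion. Total paths: C(34, 21) = 927983760. Through P₁: C(23, 14)·C(11, 7) = 269672700. Through P₂: C(28, 16)·C(6, 5) = 182530530. Since P₁ is strictly southwest of P₂, a monotone path through both must visit P₁ then P₂; paths through both = C(23, 14)·C(5, 2)·C(6, 5) = 49031400. Avoid both = 927983760 − 269672700 − 182530530 + 49031400 = 524811930.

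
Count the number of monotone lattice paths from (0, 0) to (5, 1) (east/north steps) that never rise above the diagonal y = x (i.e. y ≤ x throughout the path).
Number of paths = 5

By the reflection principle (André's argument), the number of monotone paths to (5, 1) with n ≤ m that never go above y = x is C(6, 5) − C(6, 6) = 6 − 1 = 5.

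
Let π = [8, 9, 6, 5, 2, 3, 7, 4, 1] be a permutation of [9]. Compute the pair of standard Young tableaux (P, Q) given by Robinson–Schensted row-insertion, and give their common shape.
P = [1, 3, 4] / [2, 7] / [5, 9] / [6] / [8];  Q = [1, 2, 7] / [3, 6] / [4, 8] / [5] / [9];  common shape = (3, 2, 2, 1, 1)

Row-insert the values π_1, π_2, … into P one at a time, bumping the leftmost entry strictly greater than the inserted value down to the next row. The recording tableau Q records, in position (i, j), the step at which that cell was added to P.
  Insert 8 (step 1): P = [8];  Q = [1]
  Insert 9 (step 2): P = [8, 9];  Q = [1, 2]
  Insert 6 (step 3): P = [6, 9] / [8];  Q = [1, 2] / [3]
  Insert 5 (step 4): P = [5, 9] / [6] / [8];  Q = [1, 2] / [3] / [4]
  Insert 2 (step 5): P = [2, 9] / [5] / [6] / [8];  Q = [1, 2] / [3] / [4] / [5]
  Insert 3 (step 6): P = [2, 3] / [5, 9] / [6] / [8];  Q = [1, 2] / [3, 6] / [4] / [5]
  Insert 7 (step 7): P = [2, 3, 7] / [5, 9] / [6] / [8];  Q = [1, 2, 7] / [3, 6] / [4] / [5]
  Insert 4 (step 8): P = [2, 3, 4] / [5, 7] / [6, 9] / [8];  Q = [1, 2, 7] / [3, 6] / [4, 8] / [5]
  Insert 1 (step 9): P = [1, 3, 4] / [2, 7] / [5, 9] / [6] / [8];  Q = [1, 2, 7] / [3, 6] / [4, 8] / [5] / [9]
Final shape: (3, 2, 2, 1, 1).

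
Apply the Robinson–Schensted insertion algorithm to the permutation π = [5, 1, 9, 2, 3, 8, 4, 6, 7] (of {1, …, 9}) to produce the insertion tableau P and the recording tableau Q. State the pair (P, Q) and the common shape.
P = [1, 2, 3, 4, 6, 7] / [5, 8] / [9];  Q = [1, 3, 5, 6, 8, 9] / [2, 4] / [7];  common shape = (6, 2, 1)

Row-insert the values π_1, π_2, … into P one at a time, bumping the leftmost entry strictly greater than the inserted value down to the next row. The recording tableau Q records, in position (i, j), the step at which that cell was added to P.
  Insert 5 (step 1): P = [5];  Q = [1]
  Insert 1 (step 2): P = [1] / [5];  Q = [1] / [2]
  Insert 9 (step 3): P = [1, 9] / [5];  Q = [1, 3] / [2]
  Insert 2 (step 4): P = [1, 2] / [5, 9];  Q = [1, 3] / [2, 4]
  Insert 3 (step 5): P = [1, 2, 3] / [5, 9];  Q = [1, 3, 5] / [2, 4]
  Insert 8 (step 6): P = [1, 2, 3, 8] / [5, 9];  Q = [1, 3, 5, 6] / [2, 4]
  Insert 4 (step 7): P = [1, 2, 3, 4] / [5, 8] / [9];  Q = [1, 3, 5, 6] / [2, 4] / [7]
  Insert 6 (step 8): P = [1, 2, 3, 4, 6] / [5, 8] / [9];  Q = [1, 3, 5, 6, 8] / [2, 4] / [7]
  Insert 7 (step 9): P = [1, 2, 3, 4, 6, 7] / [5, 8] / [9];  Q = [1, 3, 5, 6, 8, 9] / [2, 4] / [7]
Final shape: (6, 2, 1).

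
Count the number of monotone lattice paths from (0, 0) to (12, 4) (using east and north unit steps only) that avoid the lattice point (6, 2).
Number of paths = 1036

Total paths from (0, 0) to (12, 4): C(16, 12) = 1820. Paths through (6, 2): (paths (0, 0) → (6, 2)) × (paths (6, 2) → (12, 4)) = C(8, 6) · C(8, 6) = 28 · 28 = 784. Avoidance count = 1820 − 784 = 1036.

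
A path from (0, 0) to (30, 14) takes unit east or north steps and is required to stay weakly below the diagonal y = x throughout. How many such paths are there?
Number of paths = 63040282096

By the reflection principle (André's argument), the number of monotone paths to (30, 14) with n ≤ m that never go above y = x is C(44, 30) − C(44, 31) = 114955808528 − 51915526432 = 63040282096.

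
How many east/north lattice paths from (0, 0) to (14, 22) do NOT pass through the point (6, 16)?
Number of paths = 3572234361

Total paths from (0, 0) to (14, 22): C(36, 14) = 3796297200. Paths through (6, 16): (paths (0, 0) → (6, 16)) × (paths (6, 16) → (14, 22)) = C(22, 6) · C(14, 8) = 74613 · 3003 = 224062839. Avoidance count = 3796297200 − 224062839 = 3572234361.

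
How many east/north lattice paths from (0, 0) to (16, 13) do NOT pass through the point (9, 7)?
Number of paths = 48232875

Total paths from (0, 0) to (16, 13): C(29, 16) = 67863915. Paths through (9, 7): (paths (0, 0) → (9, 7)) × (paths (9, 7) → (16, 13)) = C(16, 9) · C(13, 7) = 11440 · 1716 = 19631040. Avoidance count = 67863915 − 19631040 = 48232875.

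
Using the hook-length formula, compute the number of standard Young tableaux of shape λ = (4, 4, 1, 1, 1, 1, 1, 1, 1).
# SYT of shape (4, 4, 1, 1, 1, 1, 1, 1, 1) = 13650

Hook-length formula: f^λ = n! / Π hook(c), product over all cells c of the Young diagram. For λ = (4, 4, 1, 1, 1, 1, 1, 1, 1), n = 15 boxes. Hook lengths by row (left-to-right, top-to-bottom): [12, 4, 3, 2]; [11, 3, 2, 1]; [7]; [6]; [5]; [4]; [3]; [2]; [1]. Product of hooks = 95800320. So f^λ = 15! / 95800320 = 1307674368000 / 95800320 = 13650.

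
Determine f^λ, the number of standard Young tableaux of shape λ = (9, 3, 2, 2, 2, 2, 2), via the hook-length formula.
# SYT of shape (9, 3, 2, 2, 2, 2, 2) = 192053862

Hook-length formula: f^λ = n! / Π hook(c), product over all cells c of the Young diagram. For λ = (9, 3, 2, 2, 2, 2, 2), n = 22 boxes. Hook lengths by row (left-to-right, top-to-bottom): [15, 14, 8, 6, 5, 4, 3, 2, 1]; [8, 7, 1]; [6, 5]; [5, 4]; [4, 3]; [3, 2]; [2, 1]. Product of hooks = 5852528640000. So f^λ = 22! / 5852528640000 = 1124000727777607680000 / 5852528640000 = 192053862.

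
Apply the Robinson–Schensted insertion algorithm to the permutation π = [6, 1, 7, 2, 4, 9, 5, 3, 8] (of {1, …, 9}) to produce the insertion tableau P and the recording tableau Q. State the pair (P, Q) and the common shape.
P = [1, 2, 3, 5, 8] / [4, 7, 9] / [6];  Q = [1, 3, 5, 6, 9] / [2, 4, 7] / [8];  common shape = (5, 3, 1)

Row-insert the values π_1, π_2, … into P one at a time, bumping the leftmost entry strictly greater than the inserted value down to the next row. The recording tableau Q records, in position (i, j), the step at which that cell was added to P.
  Insert 6 (step 1): P = [6];  Q = [1]
  Insert 1 (step 2): P = [1] / [6];  Q = [1] / [2]
  Insert 7 (step 3): P = [1, 7] / [6];  Q = [1, 3] / [2]
  Insert 2 (step 4): P = [1, 2] / [6, 7];  Q = [1, 3] / [2, 4]
  Insert 4 (step 5): P = [1, 2, 4] / [6, 7];  Q = [1, 3, 5] / [2, 4]
  Insert 9 (step 6): P = [1, 2, 4, 9] / [6, 7];  Q = [1, 3, 5, 6] / [2, 4]
  Insert 5 (step 7): P = [1, 2, 4, 5] / [6, 7, 9];  Q = [1, 3, 5, 6] / [2, 4, 7]
  Insert 3 (step 8): P = [1, 2, 3, 5] / [4, 7, 9] / [6];  Q = [1, 3, 5, 6] / [2, 4, 7] / [8]
  Insert 8 (step 9): P = [1, 2, 3, 5, 8] / [4, 7, 9] / [6];  Q = [1, 3, 5, 6, 9] / [2, 4, 7] / [8]
Final shape: (5, 3, 1).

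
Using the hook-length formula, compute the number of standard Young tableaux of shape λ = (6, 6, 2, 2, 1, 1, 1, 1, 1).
# SYT of shape (6, 6, 2, 2, 1, 1, 1, 1, 1) = 129506850

Hook-length formula: f^λ = n! / Π hook(c), product over all cells c of the Young diagram. For λ = (6, 6, 2, 2, 1, 1, 1, 1, 1), n = 21 boxes. Hook lengths by row (left-to-right, top-to-bottom): [14, 8, 5, 4, 3, 2]; [13, 7, 4, 3, 2, 1]; [8, 2]; [7, 1]; [5]; [4]; [3]; [2]; [1]. Product of hooks = 394503782400. So f^λ = 21! / 394503782400 = 51090942171709440000 / 394503782400 = 129506850.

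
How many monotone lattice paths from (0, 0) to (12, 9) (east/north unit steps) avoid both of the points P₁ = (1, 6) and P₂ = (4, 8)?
Number of paths = 287557

Inclusion–exclusion. Total paths: C(21, 12) = 293930. Through P₁: C(7, 1)·C(14, 11) = 2548. Through P₂: C(12, 4)·C(9, 8) = 4455. Since P₁ is strictly southwest of P₂, a monotone path through both must visit P₁ then P₂; paths through both = C(7, 1)·C(5, 3)·C(9, 8) = 630. Avoid both = 293930 − 2548 − 4455 + 630 = 287557.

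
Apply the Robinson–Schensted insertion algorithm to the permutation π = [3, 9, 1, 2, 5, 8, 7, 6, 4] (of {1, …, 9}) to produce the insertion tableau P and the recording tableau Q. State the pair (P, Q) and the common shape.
P = [1, 2, 4, 6] / [3, 5] / [7] / [8] / [9];  Q = [1, 2, 5, 6] / [3, 4] / [7] / [8] / [9];  common shape = (4, 2, 1, 1, 1)

Row-insert the values π_1, π_2, … into P one at a time, bumping the leftmost entry strictly greater than the inserted value down to the next row. The recording tableau Q records, in position (i, j), the step at which that cell was added to P.
  Insert 3 (step 1): P = [3];  Q = [1]
  Insert 9 (step 2): P = [3, 9];  Q = [1, 2]
  Insert 1 (step 3): P = [1, 9] / [3];  Q = [1, 2] / [3]
  Insert 2 (step 4): P = [1, 2] / [3, 9];  Q = [1, 2] / [3, 4]
  Insert 5 (step 5): P = [1, 2, 5] / [3, 9];  Q = [1, 2, 5] / [3, 4]
  Insert 8 (step 6): P = [1, 2, 5, 8] / [3, 9];  Q = [1, 2, 5, 6] / [3, 4]
  Insert 7 (step 7): P = [1, 2, 5, 7] / [3, 8] / [9];  Q = [1, 2, 5, 6] / [3, 4] / [7]
  Insert 6 (step 8): P = [1, 2, 5, 6] / [3, 7] / [8] / [9];  Q = [1, 2, 5, 6] / [3, 4] / [7] / [8]
  Insert 4 (step 9): P = [1, 2, 4, 6] / [3, 5] / [7] / [8] / [9];  Q = [1, 2, 5, 6] / [3, 4] / [7] / [8] / [9]
Final shape: (4, 2, 1, 1, 1).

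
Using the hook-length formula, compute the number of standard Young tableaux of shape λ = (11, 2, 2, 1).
# SYT of shape (11, 2, 2, 1) = 14300

Hook-length formula: f^λ = n! / Π hook(c), product over all cells c of the Young diagram. For λ = (11, 2, 2, 1), n = 16 boxes. Hook lengths by row (left-to-right, top-to-bottom): [14, 12, 9, 8, 7, 6, 5, 4, 3, 2, 1]; [4, 2]; [3, 1]; [1]. Product of hooks = 1463132160. So f^λ = 16! / 1463132160 = 20922789888000 / 1463132160 = 14300.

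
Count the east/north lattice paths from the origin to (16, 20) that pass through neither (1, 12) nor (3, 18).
Number of paths = 7301396598

Inclusion–exclusion. Total paths: C(36, 16) = 7307872110. Through P₁: C(13, 1)·C(23, 15) = 6374082. Through P₂: C(21, 3)·C(15, 13) = 139650. Since P₁ is strictly southwest of P₂, a monotone path through both must visit P₁ then P₂; paths through both = C(13, 1)·C(8, 2)·C(15, 13) = 38220. Avoid both = 7307872110 − 6374082 − 139650 + 38220 = 7301396598.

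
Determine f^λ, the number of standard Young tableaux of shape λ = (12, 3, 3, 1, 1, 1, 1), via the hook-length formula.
# SYT of shape (12, 3, 3, 1, 1, 1, 1) = 68395250

Hook-length formula: f^λ = n! / Π hook(c), product over all cells c of the Young diagram. For λ = (12, 3, 3, 1, 1, 1, 1), n = 22 boxes. Hook lengths by row (left-to-right, top-to-bottom): [18, 13, 12, 9, 8, 7, 6, 5, 4, 3, 2, 1]; [8, 3, 2]; [7, 2, 1]; [4]; [3]; [2]; [1]. Product of hooks = 16433900421120. So f^λ = 22! / 16433900421120 = 1124000727777607680000 / 16433900421120 = 68395250.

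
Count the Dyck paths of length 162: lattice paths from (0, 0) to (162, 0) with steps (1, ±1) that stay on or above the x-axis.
C_81 = 4462290049988320482463241297506133183499654740

These Dyck paths are counted by the Catalan number C_n = (1/(n + 1)) · C(2n, n). For n = 81: C_81 = (1/82) · C(162, 81) = 365907784099042279561985786395502921046971688680/82 = 4462290049988320482463241297506133183499654740.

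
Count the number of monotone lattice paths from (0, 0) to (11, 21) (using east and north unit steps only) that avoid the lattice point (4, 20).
Number of paths = 128939472

Total paths from (0, 0) to (11, 21): C(32, 11) = 129024480. Paths through (4, 20): (paths (0, 0) → (4, 20)) × (paths (4, 20) → (11, 21)) = C(24, 4) · C(8, 7) = 10626 · 8 = 85008. Avoidance count = 129024480 − 85008 = 128939472.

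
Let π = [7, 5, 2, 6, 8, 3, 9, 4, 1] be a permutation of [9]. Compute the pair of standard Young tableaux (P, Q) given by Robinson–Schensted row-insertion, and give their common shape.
P = [1, 3, 4, 9] / [2, 6, 8] / [5] / [7];  Q = [1, 4, 5, 7] / [2, 6, 8] / [3] / [9];  common shape = (4, 3, 1, 1)

Row-insert the values π_1, π_2, … into P one at a time, bumping the leftmost entry strictly greater than the inserted value down to the next row. The recording tableau Q records, in position (i, j), the step at which that cell was added to P.
  Insert 7 (step 1): P = [7];  Q = [1]
  Insert 5 (step 2): P = [5] / [7];  Q = [1] / [2]
  Insert 2 (step 3): P = [2] / [5] / [7];  Q = [1] / [2] / [3]
  Insert 6 (step 4): P = [2, 6] / [5] / [7];  Q = [1, 4] / [2] / [3]
  Insert 8 (step 5): P = [2, 6, 8] / [5] / [7];  Q = [1, 4, 5] / [2] / [3]
  Insert 3 (step 6): P = [2, 3, 8] / [5, 6] / [7];  Q = [1, 4, 5] / [2, 6] / [3]
  Insert 9 (step 7): P = [2, 3, 8, 9] / [5, 6] / [7];  Q = [1, 4, 5, 7] / [2, 6] / [3]
  Insert 4 (step 8): P = [2, 3, 4, 9] / [5, 6, 8] / [7];  Q = [1, 4, 5, 7] / [2, 6, 8] / [3]
  Insert 1 (step 9): P = [1, 3, 4, 9] / [2, 6, 8] / [5] / [7];  Q = [1, 4, 5, 7] / [2, 6, 8] / [3] / [9]
Final shape: (4, 3, 1, 1).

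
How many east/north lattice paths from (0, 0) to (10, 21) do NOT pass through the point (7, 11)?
Number of paths = 35250501

Total paths from (0, 0) to (10, 21): C(31, 10) = 44352165. Paths through (7, 11): (paths (0, 0) → (7, 11)) × (paths (7, 11) → (10, 21)) = C(18, 7) · C(13, 3) = 31824 · 286 = 9101664. Avoidance count = 44352165 − 9101664 = 35250501.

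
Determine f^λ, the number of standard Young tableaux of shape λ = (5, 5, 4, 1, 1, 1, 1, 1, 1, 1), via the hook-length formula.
# SYT of shape (5, 5, 4, 1, 1, 1, 1, 1, 1, 1) = 58605120

Hook-length formula: f^λ = n! / Π hook(c), product over all cells c of the Young diagram. For λ = (5, 5, 4, 1, 1, 1, 1, 1, 1, 1), n = 21 boxes. Hook lengths by row (left-to-right, top-to-bottom): [14, 6, 5, 4, 2]; [13, 5, 4, 3, 1]; [11, 3, 2, 1]; [7]; [6]; [5]; [4]; [3]; [2]; [1]. Product of hooks = 871782912000. So f^λ = 21! / 871782912000 = 51090942171709440000 / 871782912000 = 58605120.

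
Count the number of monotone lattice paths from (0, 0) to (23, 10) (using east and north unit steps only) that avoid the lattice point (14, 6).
Number of paths = 64847640

Total paths from (0, 0) to (23, 10): C(33, 23) = 92561040. Paths through (14, 6): (paths (0, 0) → (14, 6)) × (paths (14, 6) → (23, 10)) = C(20, 14) · C(13, 9) = 38760 · 715 = 27713400. Avoidance count = 92561040 − 27713400 = 64847640.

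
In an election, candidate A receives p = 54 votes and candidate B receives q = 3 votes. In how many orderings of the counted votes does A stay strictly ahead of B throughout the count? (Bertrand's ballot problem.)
Strict-lead orderings = 26180

Total orderings of the 57 votes with 54 for A: C(57, 54) = 29260. By the Bertrand ballot formula (Cycle Lemma / reflection principle), the number of orderings in which A is strictly ahead of B throughout is (p − q)/(p + q) · C(p + q, p) = (54 − 3)/(54 + 3) · 29260 = 26180.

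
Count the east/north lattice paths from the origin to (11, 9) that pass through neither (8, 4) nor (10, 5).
Number of paths = 132650

Inclusion–exclusion. Total paths: C(20, 11) = 167960. Through P₁: C(12, 8)·C(8, 3) = 27720. Through P₂: C(15, 10)·C(5, 1) = 15015. Since P₁ is strictly southwest of P₂, a monotone path through both must visit P₁ then P₂; paths through both = C(12, 8)·C(3, 2)·C(5, 1) = 7425. Avoid both = 167960 − 27720 − 15015 + 7425 = 132650.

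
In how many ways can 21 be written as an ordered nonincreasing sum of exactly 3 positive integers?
p(21, 3 parts) = 37

Partitions of n into exactly k parts are in bijection with partitions of n − k into at most k parts (subtract 1 from each part). So p(21, exactly 3) = p(18, parts ≤ 3). Computing via the recurrence p(m, j) = p(m, j−1) + p(m−j, j) gives 37.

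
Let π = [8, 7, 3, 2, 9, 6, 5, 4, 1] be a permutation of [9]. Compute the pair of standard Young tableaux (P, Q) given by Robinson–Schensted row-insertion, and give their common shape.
P = [1, 4] / [2, 5] / [3, 9] / [6] / [7] / [8];  Q = [1, 5] / [2, 6] / [3, 7] / [4] / [8] / [9];  common shape = (2, 2, 2, 1, 1, 1)

Row-insert the values π_1, π_2, … into P one at a time, bumping the leftmost entry strictly greater than the inserted value down to the next row. The recording tableau Q records, in position (i, j), the step at which that cell was added to P.
  Insert 8 (step 1): P = [8];  Q = [1]
  Insert 7 (step 2): P = [7] / [8];  Q = [1] / [2]
  Insert 3 (step 3): P = [3] / [7] / [8];  Q = [1] / [2] / [3]
  Insert 2 (step 4): P = [2] / [3] / [7] / [8];  Q = [1] / [2] / [3] / [4]
  Insert 9 (step 5): P = [2, 9] / [3] / [7] / [8];  Q = [1, 5] / [2] / [3] / [4]
  Insert 6 (step 6): P = [2, 6] / [3, 9] / [7] / [8];  Q = [1, 5] / [2, 6] / [3] / [4]
  Insert 5 (step 7): P = [2, 5] / [3, 6] / [7, 9] / [8];  Q = [1, 5] / [2, 6] / [3, 7] / [4]
  Insert 4 (step 8): P = [2, 4] / [3, 5] / [6, 9] / [7] / [8];  Q = [1, 5] / [2, 6] / [3, 7] / [4] / [8]
  Insert 1 (step 9): P = [1, 4] / [2, 5] / [3, 9] / [6] / [7] / [8];  Q = [1, 5] / [2, 6] / [3, 7] / [4] / [8] / [9]
Final shape: (2, 2, 2, 1, 1, 1).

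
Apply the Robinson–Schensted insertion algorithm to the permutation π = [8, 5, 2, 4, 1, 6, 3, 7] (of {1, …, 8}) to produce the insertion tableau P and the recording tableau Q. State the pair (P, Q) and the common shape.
P = [1, 3, 6, 7] / [2, 4] / [5] / [8];  Q = [1, 4, 6, 8] / [2, 7] / [3] / [5];  common shape = (4, 2, 1, 1)

Row-insert the values π_1, π_2, … into P one at a time, bumping the leftmost entry strictly greater than the inserted value down to the next row. The recording tableau Q records, in position (i, j), the step at which that cell was added to P.
  Insert 8 (step 1): P = [8];  Q = [1]
  Insert 5 (step 2): P = [5] / [8];  Q = [1] / [2]
  Insert 2 (step 3): P = [2] / [5] / [8];  Q = [1] / [2] / [3]
  Insert 4 (step 4): P = [2, 4] / [5] / [8];  Q = [1, 4] / [2] / [3]
  Insert 1 (step 5): P = [1, 4] / [2] / [5] / [8];  Q = [1, 4] / [2] / [3] / [5]
  Insert 6 (step 6): P = [1, 4, 6] / [2] / [5] / [8];  Q = [1, 4, 6] / [2] / [3] / [5]
  Insert 3 (step 7): P = [1, 3, 6] / [2, 4] / [5] / [8];  Q = [1, 4, 6] / [2, 7] / [3] / [5]
  Insert 7 (step 8): P = [1, 3, 6, 7] / [2, 4] / [5] / [8];  Q = [1, 4, 6, 8] / [2, 7] / [3] / [5]
Final shape: (4, 2, 1, 1).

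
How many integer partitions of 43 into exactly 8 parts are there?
p(43, 8 parts) = 5066

Partitions of n into exactly k parts are in bijection with partitions of n − k into at most k parts (subtract 1 from each part). So p(43, exactly 8) = p(35, parts ≤ 8). Computing via the recurrence p(m, j) = p(m, j−1) + p(m−j, j) gives 5066.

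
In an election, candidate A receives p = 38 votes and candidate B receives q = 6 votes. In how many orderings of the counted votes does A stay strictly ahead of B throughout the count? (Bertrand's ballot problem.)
Strict-lead orderings = 5133856

Total orderings of the 44 votes with 38 for A: C(44, 38) = 7059052. By the Bertrand ballot formula (Cycle Lemma / reflection principle), the number of orderings in which A is strictly ahead of B throughout is (p − q)/(p + q) · C(p + q, p) = (38 − 6)/(38 + 6) · 7059052 = 5133856.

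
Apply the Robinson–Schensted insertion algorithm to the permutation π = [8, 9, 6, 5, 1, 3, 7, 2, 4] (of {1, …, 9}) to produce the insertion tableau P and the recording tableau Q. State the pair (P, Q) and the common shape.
P = [1, 2, 4] / [3, 7] / [5, 9] / [6] / [8];  Q = [1, 2, 7] / [3, 6] / [4, 9] / [5] / [8];  common shape = (3, 2, 2, 1, 1)

Row-insert the values π_1, π_2, … into P one at a time, bumping the leftmost entry strictly greater than the inserted value down to the next row. The recording tableau Q records, in position (i, j), the step at which that cell was added to P.
  Insert 8 (step 1): P = [8];  Q = [1]
  Insert 9 (step 2): P = [8, 9];  Q = [1, 2]
  Insert 6 (step 3): P = [6, 9] / [8];  Q = [1, 2] / [3]
  Insert 5 (step 4): P = [5, 9] / [6] / [8];  Q = [1, 2] / [3] / [4]
  Insert 1 (step 5): P = [1, 9] / [5] / [6] / [8];  Q = [1, 2] / [3] / [4] / [5]
  Insert 3 (step 6): P = [1, 3] / [5, 9] / [6] / [8];  Q = [1, 2] / [3, 6] / [4] / [5]
  Insert 7 (step 7): P = [1, 3, 7] / [5, 9] / [6] / [8];  Q = [1, 2, 7] / [3, 6] / [4] / [5]
  Insert 2 (step 8): P = [1, 2, 7] / [3, 9] / [5] / [6] / [8];  Q = [1, 2, 7] / [3, 6] / [4] / [5] / [8]
  Insert 4 (step 9): P = [1, 2, 4] / [3, 7] / [5, 9] / [6] / [8];  Q = [1, 2, 7] / [3, 6] / [4, 9] / [5] / [8]
Final shape: (3, 2, 2, 1, 1).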